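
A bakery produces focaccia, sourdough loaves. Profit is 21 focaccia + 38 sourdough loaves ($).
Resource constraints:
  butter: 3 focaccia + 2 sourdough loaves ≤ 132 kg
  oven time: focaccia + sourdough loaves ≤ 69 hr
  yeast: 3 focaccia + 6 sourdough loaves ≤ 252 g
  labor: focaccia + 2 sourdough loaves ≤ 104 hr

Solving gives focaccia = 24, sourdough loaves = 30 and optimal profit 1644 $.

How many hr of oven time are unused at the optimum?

oven time used = 1·24 + 1·30 = 54; slack = 69 − 54 = 15.

15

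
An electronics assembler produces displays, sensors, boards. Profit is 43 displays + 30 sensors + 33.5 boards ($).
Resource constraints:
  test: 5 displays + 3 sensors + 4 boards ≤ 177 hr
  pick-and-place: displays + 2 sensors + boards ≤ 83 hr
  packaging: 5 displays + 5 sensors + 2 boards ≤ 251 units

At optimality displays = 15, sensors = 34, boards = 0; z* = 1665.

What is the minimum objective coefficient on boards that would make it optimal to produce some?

Binding: test and pick-and-place. Non-binding: packaging (6 unused).
Since packaging is not tight, its dual is 0.
The binding rows give the dual system: 5·y_test + 1·y_pick-and-place = 43 and 3·y_test + 2·y_pick-and-place = 30.
This yields shadow prices y_test = 8, y_pick-and-place = 3.
boards enters the basis when its profit ≥ yᵀa₃ = 8·4 + 3·1 = 35.

35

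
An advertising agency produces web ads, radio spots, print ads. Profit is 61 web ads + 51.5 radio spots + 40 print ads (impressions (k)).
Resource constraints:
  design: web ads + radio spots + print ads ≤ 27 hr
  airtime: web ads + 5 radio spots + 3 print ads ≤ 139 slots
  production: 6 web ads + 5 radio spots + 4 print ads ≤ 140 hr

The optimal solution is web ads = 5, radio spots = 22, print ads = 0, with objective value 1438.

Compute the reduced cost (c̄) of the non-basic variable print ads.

At the optimum: design uses 27 of 27 (binding); airtime uses 115 of 139 (slack = 24); production uses 140 of 140 (binding).
By complementary slackness, y = 0 for the non-binding constraint.
The binding rows give the dual system: 1·y_design + 6·y_production = 61 and 1·y_design + 5·y_production = 51.5.
→ y_design = 4 and y_production = 9.5.
Reduced cost of print ads: c₃ − yᵀa₃ = 40 − (4·1 + 9.5·4) = 40 − 42 = -2.

-2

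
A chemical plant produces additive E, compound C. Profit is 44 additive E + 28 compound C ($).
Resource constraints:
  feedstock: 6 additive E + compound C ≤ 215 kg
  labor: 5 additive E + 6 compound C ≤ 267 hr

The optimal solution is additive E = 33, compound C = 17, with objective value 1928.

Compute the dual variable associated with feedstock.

4

At the optimum: feedstock uses 215 of 215 (binding); labor uses 267 of 267 (binding).
From A_Bᵀ y = c: 6·y_feedstock + 5·y_labor = 44; 1·y_feedstock + 6·y_labor = 28.
This yields shadow prices y_feedstock = 4, y_labor = 4.
Shadow price of feedstock = 4.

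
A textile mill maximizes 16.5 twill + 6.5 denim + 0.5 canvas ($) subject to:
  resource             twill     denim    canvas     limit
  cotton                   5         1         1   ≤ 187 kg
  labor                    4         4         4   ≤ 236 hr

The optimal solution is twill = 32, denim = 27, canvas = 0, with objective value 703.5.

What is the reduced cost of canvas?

Check each constraint at x*: cotton 187/187 (tight); labor 236/236 (tight).
The binding rows give the dual system: 5·y_cotton + 4·y_labor = 16.5 and 1·y_cotton + 4·y_labor = 6.5.
→ y_cotton = 2.5 and y_labor = 1.
Reduced cost of canvas: c₃ − yᵀa₃ = 0.5 − (2.5·1 + 1·4) = 0.5 − 6.5 = -6.

-6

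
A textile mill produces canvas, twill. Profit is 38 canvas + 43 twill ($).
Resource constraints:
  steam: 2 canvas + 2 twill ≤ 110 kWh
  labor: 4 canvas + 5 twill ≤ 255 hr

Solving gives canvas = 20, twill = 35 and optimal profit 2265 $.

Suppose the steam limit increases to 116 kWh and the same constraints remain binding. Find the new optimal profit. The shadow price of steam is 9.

2319

Δb = 6, so new z* = 2265 + (9)·(6) = 2265 + 54 = 2319.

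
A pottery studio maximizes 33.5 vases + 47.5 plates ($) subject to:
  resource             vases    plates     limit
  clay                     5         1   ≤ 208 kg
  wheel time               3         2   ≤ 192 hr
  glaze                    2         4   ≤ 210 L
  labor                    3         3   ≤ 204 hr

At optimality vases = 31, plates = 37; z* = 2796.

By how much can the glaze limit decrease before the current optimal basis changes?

Binding constraints: glaze, labor. The basis is B = [[2,4],[3,3]] with det -6.
Per unit decrease in glaze, x* moves by d = (0.5, -0.5).
The basis stays optimal until clay becomes binding; allowable decrease = 8 L.

8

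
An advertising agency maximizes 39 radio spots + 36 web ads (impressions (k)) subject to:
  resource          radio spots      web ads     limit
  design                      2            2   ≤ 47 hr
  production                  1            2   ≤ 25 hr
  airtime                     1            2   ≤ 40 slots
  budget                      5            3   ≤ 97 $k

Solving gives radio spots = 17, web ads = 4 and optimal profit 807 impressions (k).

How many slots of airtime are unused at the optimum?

airtime used = 1·17 + 2·4 = 25; slack = 40 − 25 = 15.

15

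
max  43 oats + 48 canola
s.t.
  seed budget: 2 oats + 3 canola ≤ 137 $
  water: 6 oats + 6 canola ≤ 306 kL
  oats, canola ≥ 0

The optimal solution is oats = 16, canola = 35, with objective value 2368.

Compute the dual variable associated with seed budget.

5

Check each constraint at x*: seed budget 137/137 (tight); water 306/306 (tight).
From A_Bᵀ y = c: 2·y_seed budget + 6·y_water = 43; 3·y_seed budget + 6·y_water = 48.
Solving: y_seed budget = 5, y_water = 5.5.
Shadow price of seed budget = 5.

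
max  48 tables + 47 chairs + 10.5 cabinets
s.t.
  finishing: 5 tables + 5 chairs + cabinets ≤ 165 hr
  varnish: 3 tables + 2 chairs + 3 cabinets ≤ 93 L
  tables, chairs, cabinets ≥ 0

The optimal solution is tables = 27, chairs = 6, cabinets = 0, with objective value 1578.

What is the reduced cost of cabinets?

-1.5

At the optimum: finishing uses 165 of 165 (binding); varnish uses 93 of 93 (binding).
The binding rows give the dual system: 5·y_finishing + 3·y_varnish = 48 and 5·y_finishing + 2·y_varnish = 47.
→ y_finishing = 9 and y_varnish = 1.
Reduced cost of cabinets: c₃ − yᵀa₃ = 10.5 − (9·1 + 1·3) = 10.5 − 12 = -1.5.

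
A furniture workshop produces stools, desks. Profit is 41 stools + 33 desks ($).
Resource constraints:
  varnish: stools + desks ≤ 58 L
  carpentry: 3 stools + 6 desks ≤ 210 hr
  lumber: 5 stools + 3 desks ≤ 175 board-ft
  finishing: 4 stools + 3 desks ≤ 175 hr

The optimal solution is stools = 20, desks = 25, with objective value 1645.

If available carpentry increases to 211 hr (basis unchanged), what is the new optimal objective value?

1647

At the optimum: varnish uses 45 of 58 (slack = 13); carpentry uses 210 of 210 (binding); lumber uses 175 of 175 (binding); finishing uses 155 of 175 (slack = 20).
Slack constraints have shadow price 0 (complementary slackness).
Dual feasibility on the basic columns requires 3·y_carpentry + 5·y_lumber = 41, 6·y_carpentry + 3·y_lumber = 33.
→ y_carpentry = 2 and y_lumber = 7.
Δz = y_carpentry·Δb = 2 × (1) = 2, so new z* = 1645 + 2 = 1647.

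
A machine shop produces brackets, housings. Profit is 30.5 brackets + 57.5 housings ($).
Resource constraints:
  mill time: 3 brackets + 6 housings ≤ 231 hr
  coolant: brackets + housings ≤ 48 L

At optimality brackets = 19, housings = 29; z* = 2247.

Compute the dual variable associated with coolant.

3.5

Both mill time and coolant are binding at x*.
From A_Bᵀ y = c: 3·y_mill time + 1·y_coolant = 30.5; 6·y_mill time + 1·y_coolant = 57.5.
This yields shadow prices y_mill time = 9, y_coolant = 3.5.
Shadow price of coolant = 3.5.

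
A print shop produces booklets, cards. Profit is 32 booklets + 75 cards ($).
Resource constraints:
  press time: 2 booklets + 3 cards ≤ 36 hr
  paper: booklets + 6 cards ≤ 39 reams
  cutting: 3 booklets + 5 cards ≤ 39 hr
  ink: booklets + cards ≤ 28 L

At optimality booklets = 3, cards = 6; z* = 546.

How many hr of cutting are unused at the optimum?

0

cutting used = 3·3 + 5·6 = 39; slack = 39 − 39 = 0.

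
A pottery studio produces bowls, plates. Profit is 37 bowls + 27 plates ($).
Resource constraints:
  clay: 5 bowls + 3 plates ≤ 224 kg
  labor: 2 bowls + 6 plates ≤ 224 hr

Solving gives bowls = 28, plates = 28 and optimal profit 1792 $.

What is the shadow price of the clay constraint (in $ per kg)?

7

At the optimum: clay uses 224 of 224 (binding); labor uses 224 of 224 (binding).
From A_Bᵀ y = c: 5·y_clay + 2·y_labor = 37; 3·y_clay + 6·y_labor = 27.
→ y_clay = 7 and y_labor = 1.
Shadow price of clay = 7.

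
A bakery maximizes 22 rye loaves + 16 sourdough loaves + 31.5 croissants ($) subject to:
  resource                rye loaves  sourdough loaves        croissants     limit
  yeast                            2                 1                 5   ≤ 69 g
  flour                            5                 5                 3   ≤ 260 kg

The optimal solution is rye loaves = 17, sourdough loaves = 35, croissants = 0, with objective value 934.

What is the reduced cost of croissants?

-4.5

Both yeast and flour are binding at x*.
The binding rows give the dual system: 2·y_yeast + 5·y_flour = 22 and 1·y_yeast + 5·y_flour = 16.
This yields shadow prices y_yeast = 6, y_flour = 2.
Reduced cost of croissants: c₃ − yᵀa₃ = 31.5 − (6·5 + 2·3) = 31.5 − 36 = -4.5.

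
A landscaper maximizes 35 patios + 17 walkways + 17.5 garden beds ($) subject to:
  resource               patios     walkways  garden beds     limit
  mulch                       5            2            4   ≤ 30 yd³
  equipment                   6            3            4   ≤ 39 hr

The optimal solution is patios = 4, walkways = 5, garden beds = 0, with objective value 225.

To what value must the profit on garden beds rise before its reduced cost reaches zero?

24

Both mulch and equipment are binding at x*.
The binding rows give the dual system: 5·y_mulch + 6·y_equipment = 35 and 2·y_mulch + 3·y_equipment = 17.
This yields shadow prices y_mulch = 1, y_equipment = 5.
garden beds enters the basis when its profit ≥ yᵀa₃ = 1·4 + 5·4 = 24.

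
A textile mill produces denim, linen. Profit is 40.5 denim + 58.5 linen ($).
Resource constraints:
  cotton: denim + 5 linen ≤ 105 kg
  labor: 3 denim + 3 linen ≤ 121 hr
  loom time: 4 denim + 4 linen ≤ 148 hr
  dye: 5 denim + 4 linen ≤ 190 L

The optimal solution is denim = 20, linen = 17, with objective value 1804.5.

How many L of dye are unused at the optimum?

22

dye used = 5·20 + 4·17 = 168; slack = 190 − 168 = 22.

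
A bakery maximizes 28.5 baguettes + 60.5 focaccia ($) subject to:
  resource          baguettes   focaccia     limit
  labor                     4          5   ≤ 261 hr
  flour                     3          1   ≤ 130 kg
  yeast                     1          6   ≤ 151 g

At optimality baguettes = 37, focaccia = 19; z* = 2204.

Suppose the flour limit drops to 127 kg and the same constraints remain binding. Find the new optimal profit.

2184.5

Check each constraint at x*: labor 243/261 (slack 18); flour 130/130 (tight); yeast 151/151 (tight).
Slack constraints have shadow price 0 (complementary slackness).
The binding rows give the dual system: 3·y_flour + 1·y_yeast = 28.5 and 1·y_flour + 6·y_yeast = 60.5.
→ y_flour = 6.5 and y_yeast = 9.
Δz = y_flour·Δb = 6.5 × (-3) = -19.5, so new z* = 2204 − 19.5 = 2184.5.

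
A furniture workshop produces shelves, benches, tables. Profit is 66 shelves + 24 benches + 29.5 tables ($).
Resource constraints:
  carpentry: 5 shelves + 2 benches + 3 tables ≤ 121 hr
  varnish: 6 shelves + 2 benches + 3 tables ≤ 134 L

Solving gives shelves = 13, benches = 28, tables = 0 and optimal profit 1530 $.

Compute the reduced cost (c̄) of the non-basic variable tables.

-6.5

Check each constraint at x*: carpentry 121/121 (tight); varnish 134/134 (tight).
From A_Bᵀ y = c: 5·y_carpentry + 6·y_varnish = 66; 2·y_carpentry + 2·y_varnish = 24.
→ y_carpentry = 6 and y_varnish = 6.
Reduced cost of tables: c₃ − yᵀa₃ = 29.5 − (6·3 + 6·3) = 29.5 − 36 = -6.5.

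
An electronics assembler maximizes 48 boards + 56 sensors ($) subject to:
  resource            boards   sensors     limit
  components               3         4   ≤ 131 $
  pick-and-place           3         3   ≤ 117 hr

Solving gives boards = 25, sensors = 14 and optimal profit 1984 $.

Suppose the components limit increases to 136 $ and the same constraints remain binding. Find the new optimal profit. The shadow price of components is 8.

2024

Δb = 5, so new z* = 1984 + (8)·(5) = 1984 + 40 = 2024.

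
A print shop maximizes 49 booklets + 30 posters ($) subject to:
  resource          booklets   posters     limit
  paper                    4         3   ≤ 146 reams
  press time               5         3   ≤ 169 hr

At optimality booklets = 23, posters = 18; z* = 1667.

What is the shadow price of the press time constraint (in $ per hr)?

9

Check each constraint at x*: paper 146/146 (tight); press time 169/169 (tight).
Dual feasibility on the basic columns requires 4·y_paper + 5·y_press time = 49, 3·y_paper + 3·y_press time = 30.
Solving: y_paper = 1, y_press time = 9.
Shadow price of press time = 9.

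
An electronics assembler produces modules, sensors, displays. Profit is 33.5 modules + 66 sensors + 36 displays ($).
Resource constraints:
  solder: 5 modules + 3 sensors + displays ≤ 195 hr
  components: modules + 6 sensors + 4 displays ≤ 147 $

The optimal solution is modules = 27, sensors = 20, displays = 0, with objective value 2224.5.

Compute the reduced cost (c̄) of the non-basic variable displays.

At the optimum: solder uses 195 of 195 (binding); components uses 147 of 147 (binding).
From A_Bᵀ y = c: 5·y_solder + 1·y_components = 33.5; 3·y_solder + 6·y_components = 66.
Solving: y_solder = 5, y_components = 8.5.
Reduced cost of displays: c₃ − yᵀa₃ = 36 − (5·1 + 8.5·4) = 36 − 39 = -3.

-3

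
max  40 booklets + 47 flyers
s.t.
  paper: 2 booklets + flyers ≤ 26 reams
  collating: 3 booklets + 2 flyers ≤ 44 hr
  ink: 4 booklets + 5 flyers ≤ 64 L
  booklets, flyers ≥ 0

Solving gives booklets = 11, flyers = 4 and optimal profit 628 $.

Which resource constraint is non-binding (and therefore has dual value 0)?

paper: 26/26 (binding)
collating: 41/44 (slack 3)
ink: 64/64 (binding)
By complementary slackness, a constraint with positive slack has shadow price 0 → collating.

collating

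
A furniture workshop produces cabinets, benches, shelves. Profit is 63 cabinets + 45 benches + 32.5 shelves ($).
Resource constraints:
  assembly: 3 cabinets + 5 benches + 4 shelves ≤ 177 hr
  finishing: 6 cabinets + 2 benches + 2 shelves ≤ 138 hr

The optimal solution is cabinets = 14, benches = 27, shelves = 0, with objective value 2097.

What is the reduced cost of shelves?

-6.5

Check each constraint at x*: assembly 177/177 (tight); finishing 138/138 (tight).
Dual feasibility on the basic columns requires 3·y_assembly + 6·y_finishing = 63, 5·y_assembly + 2·y_finishing = 45.
This yields shadow prices y_assembly = 6, y_finishing = 7.5.
Reduced cost of shelves: c₃ − yᵀa₃ = 32.5 − (6·4 + 7.5·2) = 32.5 − 39 = -6.5.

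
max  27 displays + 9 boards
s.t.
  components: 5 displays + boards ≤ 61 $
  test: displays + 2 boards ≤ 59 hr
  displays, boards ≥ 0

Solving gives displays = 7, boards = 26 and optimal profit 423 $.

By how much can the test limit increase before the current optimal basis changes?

Binding constraints: components, test. The basis is B = [[5,1],[1,2]] with det 9.
Per unit increase in test, x* moves by d = (-0.1111, 0.5556).
The basis stays optimal until displays reaches 0; allowable increase = 63 hr.

63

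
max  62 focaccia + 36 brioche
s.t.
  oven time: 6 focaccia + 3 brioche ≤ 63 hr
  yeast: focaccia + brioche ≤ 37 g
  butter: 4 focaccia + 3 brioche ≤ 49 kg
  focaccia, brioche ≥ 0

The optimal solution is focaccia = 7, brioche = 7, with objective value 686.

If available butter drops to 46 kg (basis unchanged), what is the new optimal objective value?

671

Check each constraint at x*: oven time 63/63 (tight); yeast 14/37 (slack 23); butter 49/49 (tight).
Since yeast is not tight, its dual is 0.
The binding rows give the dual system: 6·y_oven time + 4·y_butter = 62 and 3·y_oven time + 3·y_butter = 36.
Solving: y_oven time = 7, y_butter = 5.
Δz = y_butter·Δb = 5 × (-3) = -15, so new z* = 686 − 15 = 671.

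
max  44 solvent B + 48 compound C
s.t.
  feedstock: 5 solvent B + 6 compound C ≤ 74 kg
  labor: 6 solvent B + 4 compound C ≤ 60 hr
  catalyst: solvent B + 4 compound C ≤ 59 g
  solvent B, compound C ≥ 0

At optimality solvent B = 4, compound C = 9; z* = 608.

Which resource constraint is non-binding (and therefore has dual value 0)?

feedstock: 74/74 (binding)
labor: 60/60 (binding)
catalyst: 40/59 (slack 19)
By complementary slackness, a constraint with positive slack has shadow price 0 → catalyst.

catalyst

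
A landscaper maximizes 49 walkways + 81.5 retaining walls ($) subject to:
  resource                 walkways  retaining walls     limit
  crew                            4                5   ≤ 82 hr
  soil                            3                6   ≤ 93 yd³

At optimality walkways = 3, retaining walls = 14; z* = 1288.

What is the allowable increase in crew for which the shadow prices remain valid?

42

Binding constraints: crew, soil. The basis is B = [[4,5],[3,6]] with det 9.
Per unit increase in crew, x* moves by d = (0.6667, -0.3333).
The basis stays optimal until retaining walls reaches 0; allowable increase = 42 hr.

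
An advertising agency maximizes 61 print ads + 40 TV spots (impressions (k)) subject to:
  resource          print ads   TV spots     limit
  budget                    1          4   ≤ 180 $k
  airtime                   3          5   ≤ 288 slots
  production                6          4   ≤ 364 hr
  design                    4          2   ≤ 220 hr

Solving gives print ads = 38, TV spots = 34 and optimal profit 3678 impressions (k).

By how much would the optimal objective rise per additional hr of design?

Binding: production and design. Non-binding: budget (6 unused), airtime (4 unused).
By complementary slackness, y = 0 for the non-binding constraints.
From A_Bᵀ y = c: 6·y_production + 4·y_design = 61; 4·y_production + 2·y_design = 40.
This yields shadow prices y_production = 9.5, y_design = 1.
Shadow price of design = 1.

1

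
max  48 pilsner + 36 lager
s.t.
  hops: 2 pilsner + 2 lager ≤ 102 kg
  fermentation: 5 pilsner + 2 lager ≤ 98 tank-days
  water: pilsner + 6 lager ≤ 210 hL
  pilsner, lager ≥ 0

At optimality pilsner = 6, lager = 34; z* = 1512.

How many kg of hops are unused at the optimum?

22

hops used = 2·6 + 2·34 = 80; slack = 102 − 80 = 22.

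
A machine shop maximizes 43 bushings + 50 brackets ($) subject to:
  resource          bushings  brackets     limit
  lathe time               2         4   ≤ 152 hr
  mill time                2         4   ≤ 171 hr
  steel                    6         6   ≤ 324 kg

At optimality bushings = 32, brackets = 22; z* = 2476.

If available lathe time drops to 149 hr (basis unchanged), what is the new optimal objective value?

2465.5

Check each constraint at x*: lathe time 152/152 (tight); mill time 152/171 (slack 19); steel 324/324 (tight).
Slack constraints have shadow price 0 (complementary slackness).
The binding rows give the dual system: 2·y_lathe time + 6·y_steel = 43 and 4·y_lathe time + 6·y_steel = 50.
This yields shadow prices y_lathe time = 3.5, y_steel = 6.
Δz = y_lathe time·Δb = 3.5 × (-3) = -10.5, so new z* = 2476 − 10.5 = 2465.5.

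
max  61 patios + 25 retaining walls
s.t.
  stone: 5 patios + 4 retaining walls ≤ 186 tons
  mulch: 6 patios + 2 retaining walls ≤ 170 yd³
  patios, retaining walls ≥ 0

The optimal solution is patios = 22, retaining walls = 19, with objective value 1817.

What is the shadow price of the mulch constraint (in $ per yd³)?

Both stone and mulch are binding at x*.
From A_Bᵀ y = c: 5·y_stone + 6·y_mulch = 61; 4·y_stone + 2·y_mulch = 25.
→ y_stone = 2 and y_mulch = 8.5.
Shadow price of mulch = 8.5.

8.5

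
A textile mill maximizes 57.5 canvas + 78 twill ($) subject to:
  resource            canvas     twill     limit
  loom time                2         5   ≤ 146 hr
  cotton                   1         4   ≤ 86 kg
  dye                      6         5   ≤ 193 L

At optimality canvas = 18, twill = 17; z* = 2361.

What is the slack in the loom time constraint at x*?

loom time used = 2·18 + 5·17 = 121; slack = 146 − 121 = 25.

25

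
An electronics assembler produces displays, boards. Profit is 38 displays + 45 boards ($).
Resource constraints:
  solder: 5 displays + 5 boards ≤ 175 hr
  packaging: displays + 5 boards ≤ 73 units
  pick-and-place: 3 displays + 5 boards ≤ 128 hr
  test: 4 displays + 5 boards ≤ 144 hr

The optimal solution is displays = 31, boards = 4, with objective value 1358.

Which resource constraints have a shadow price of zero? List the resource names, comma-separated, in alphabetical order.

packaging, pick-and-place

solder: 175/175 (binding)
packaging: 51/73 (slack 22)
pick-and-place: 113/128 (slack 15)
test: 144/144 (binding)
By complementary slackness, a constraint with positive slack has shadow price 0 → packaging, pick-and-place.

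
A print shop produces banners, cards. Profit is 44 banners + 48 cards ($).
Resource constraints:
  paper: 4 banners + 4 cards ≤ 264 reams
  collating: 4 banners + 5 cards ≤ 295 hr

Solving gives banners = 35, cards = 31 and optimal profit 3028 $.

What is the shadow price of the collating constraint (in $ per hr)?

4

Check each constraint at x*: paper 264/264 (tight); collating 295/295 (tight).
Dual feasibility on the basic columns requires 4·y_paper + 4·y_collating = 44, 4·y_paper + 5·y_collating = 48.
→ y_paper = 7 and y_collating = 4.
Shadow price of collating = 4.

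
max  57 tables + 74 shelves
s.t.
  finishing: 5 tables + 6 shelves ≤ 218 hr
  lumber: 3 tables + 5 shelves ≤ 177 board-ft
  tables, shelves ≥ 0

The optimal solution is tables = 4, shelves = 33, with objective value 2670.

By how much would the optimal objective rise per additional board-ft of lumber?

Both finishing and lumber are binding at x*.
Dual feasibility on the basic columns requires 5·y_finishing + 3·y_lumber = 57, 6·y_finishing + 5·y_lumber = 74.
This yields shadow prices y_finishing = 9, y_lumber = 4.
Shadow price of lumber = 4.

4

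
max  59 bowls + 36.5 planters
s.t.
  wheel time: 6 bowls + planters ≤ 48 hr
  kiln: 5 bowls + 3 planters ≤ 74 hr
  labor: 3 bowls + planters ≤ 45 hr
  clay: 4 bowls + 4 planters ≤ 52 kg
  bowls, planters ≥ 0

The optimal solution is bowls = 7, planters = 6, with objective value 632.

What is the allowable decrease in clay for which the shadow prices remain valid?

Binding constraints: wheel time, clay. The basis is B = [[6,1],[4,4]] with det 20.
Per unit decrease in clay, x* moves by d = (0.05, -0.3).
The basis stays optimal until planters reaches 0; allowable decrease = 20 kg.

20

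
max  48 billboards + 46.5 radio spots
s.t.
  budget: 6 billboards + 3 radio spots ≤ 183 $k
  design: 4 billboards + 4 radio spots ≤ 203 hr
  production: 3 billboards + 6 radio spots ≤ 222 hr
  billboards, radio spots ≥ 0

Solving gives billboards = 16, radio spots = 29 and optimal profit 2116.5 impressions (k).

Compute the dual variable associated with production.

At the optimum: budget uses 183 of 183 (binding); design uses 180 of 203 (slack = 23); production uses 222 of 222 (binding).
Slack constraints have shadow price 0 (complementary slackness).
Dual feasibility on the basic columns requires 6·y_budget + 3·y_production = 48, 3·y_budget + 6·y_production = 46.5.
Solving: y_budget = 5.5, y_production = 5.
Shadow price of production = 5.

5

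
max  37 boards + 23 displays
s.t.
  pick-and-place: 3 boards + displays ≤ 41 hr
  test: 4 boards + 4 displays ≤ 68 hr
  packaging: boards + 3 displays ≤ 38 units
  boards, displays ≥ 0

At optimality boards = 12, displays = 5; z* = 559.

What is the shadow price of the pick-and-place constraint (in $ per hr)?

7

At the optimum: pick-and-place uses 41 of 41 (binding); test uses 68 of 68 (binding); packaging uses 27 of 38 (slack = 11).
Slack constraints have shadow price 0 (complementary slackness).
Dual feasibility on the basic columns requires 3·y_pick-and-place + 4·y_test = 37, 1·y_pick-and-place + 4·y_test = 23.
→ y_pick-and-place = 7 and y_test = 4.
Shadow price of pick-and-place = 7.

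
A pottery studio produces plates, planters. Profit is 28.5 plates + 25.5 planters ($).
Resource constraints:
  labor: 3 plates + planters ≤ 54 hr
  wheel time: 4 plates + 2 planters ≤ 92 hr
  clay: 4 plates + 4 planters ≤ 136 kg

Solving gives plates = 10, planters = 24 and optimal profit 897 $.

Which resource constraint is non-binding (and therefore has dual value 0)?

wheel time

labor: 54/54 (binding)
wheel time: 88/92 (slack 4)
clay: 136/136 (binding)
By complementary slackness, a constraint with positive slack has shadow price 0 → wheel time.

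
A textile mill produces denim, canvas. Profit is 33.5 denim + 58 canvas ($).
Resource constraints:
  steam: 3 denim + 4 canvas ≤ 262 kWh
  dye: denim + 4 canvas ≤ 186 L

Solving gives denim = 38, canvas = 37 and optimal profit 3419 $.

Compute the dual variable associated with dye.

At the optimum: steam uses 262 of 262 (binding); dye uses 186 of 186 (binding).
From A_Bᵀ y = c: 3·y_steam + 1·y_dye = 33.5; 4·y_steam + 4·y_dye = 58.
This yields shadow prices y_steam = 9.5, y_dye = 5.
Shadow price of dye = 5.

5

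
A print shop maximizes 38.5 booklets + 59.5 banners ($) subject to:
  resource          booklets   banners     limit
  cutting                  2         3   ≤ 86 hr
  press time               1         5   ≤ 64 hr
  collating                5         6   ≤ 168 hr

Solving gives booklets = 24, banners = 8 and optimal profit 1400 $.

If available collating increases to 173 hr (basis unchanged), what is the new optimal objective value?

1435

Check each constraint at x*: cutting 72/86 (slack 14); press time 64/64 (tight); collating 168/168 (tight).
Slack constraints have shadow price 0 (complementary slackness).
From A_Bᵀ y = c: 1·y_press time + 5·y_collating = 38.5; 5·y_press time + 6·y_collating = 59.5.
Solving: y_press time = 3.5, y_collating = 7.
Δz = y_collating·Δb = 7 × (5) = 35, so new z* = 1400 + 35 = 1435.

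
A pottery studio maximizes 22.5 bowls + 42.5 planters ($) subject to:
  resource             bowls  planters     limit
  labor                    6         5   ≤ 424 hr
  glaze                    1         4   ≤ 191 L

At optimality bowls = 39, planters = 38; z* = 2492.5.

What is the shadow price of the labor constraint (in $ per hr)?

2.5

At the optimum: labor uses 424 of 424 (binding); glaze uses 191 of 191 (binding).
The binding rows give the dual system: 6·y_labor + 1·y_glaze = 22.5 and 5·y_labor + 4·y_glaze = 42.5.
This yields shadow prices y_labor = 2.5, y_glaze = 7.5.
Shadow price of labor = 2.5.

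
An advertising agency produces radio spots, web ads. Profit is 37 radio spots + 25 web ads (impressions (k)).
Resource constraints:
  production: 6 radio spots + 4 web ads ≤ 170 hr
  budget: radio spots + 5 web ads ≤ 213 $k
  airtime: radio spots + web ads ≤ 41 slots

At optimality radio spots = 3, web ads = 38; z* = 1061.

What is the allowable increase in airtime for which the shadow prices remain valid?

1.5

Binding constraints: production, airtime. The basis is B = [[6,4],[1,1]] with det 2.
Per unit increase in airtime, x* moves by d = (-2, 3).
The basis stays optimal until radio spots reaches 0; allowable increase = 1.5 slots.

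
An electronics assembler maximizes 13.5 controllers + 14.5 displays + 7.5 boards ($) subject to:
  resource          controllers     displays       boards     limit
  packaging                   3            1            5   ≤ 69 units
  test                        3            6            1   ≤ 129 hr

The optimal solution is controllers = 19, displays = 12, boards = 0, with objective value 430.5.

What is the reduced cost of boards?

Both packaging and test are binding at x*.
From A_Bᵀ y = c: 3·y_packaging + 3·y_test = 13.5; 1·y_packaging + 6·y_test = 14.5.
Solving: y_packaging = 2.5, y_test = 2.
Reduced cost of boards: c₃ − yᵀa₃ = 7.5 − (2.5·5 + 2·1) = 7.5 − 14.5 = -7.

-7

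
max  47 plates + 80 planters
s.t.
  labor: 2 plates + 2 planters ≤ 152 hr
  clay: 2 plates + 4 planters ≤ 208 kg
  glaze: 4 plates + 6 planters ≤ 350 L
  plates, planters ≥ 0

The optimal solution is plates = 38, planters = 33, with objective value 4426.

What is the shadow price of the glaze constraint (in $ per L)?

Binding: clay and glaze. Non-binding: labor (10 unused).
Slack constraints have shadow price 0 (complementary slackness).
From A_Bᵀ y = c: 2·y_clay + 4·y_glaze = 47; 4·y_clay + 6·y_glaze = 80.
Solving: y_clay = 9.5, y_glaze = 7.
Shadow price of glaze = 7.

7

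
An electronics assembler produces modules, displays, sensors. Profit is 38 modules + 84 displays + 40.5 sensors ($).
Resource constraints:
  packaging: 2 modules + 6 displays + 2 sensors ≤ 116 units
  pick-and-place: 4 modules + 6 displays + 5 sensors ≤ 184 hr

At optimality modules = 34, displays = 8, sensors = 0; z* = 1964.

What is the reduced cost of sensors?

Both packaging and pick-and-place are binding at x*.
Dual feasibility on the basic columns requires 2·y_packaging + 4·y_pick-and-place = 38, 6·y_packaging + 6·y_pick-and-place = 84.
Solving: y_packaging = 9, y_pick-and-place = 5.
Reduced cost of sensors: c₃ − yᵀa₃ = 40.5 − (9·2 + 5·5) = 40.5 − 43 = -2.5.

-2.5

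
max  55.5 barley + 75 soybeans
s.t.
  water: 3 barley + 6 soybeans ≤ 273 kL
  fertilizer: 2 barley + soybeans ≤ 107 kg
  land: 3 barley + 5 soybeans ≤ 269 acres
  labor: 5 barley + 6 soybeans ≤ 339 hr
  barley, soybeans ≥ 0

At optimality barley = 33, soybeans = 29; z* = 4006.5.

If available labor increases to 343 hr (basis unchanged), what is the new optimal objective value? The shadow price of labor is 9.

4042.5

Δb = 4, so new z* = 4006.5 + (9)·(4) = 4006.5 + 36 = 4042.5.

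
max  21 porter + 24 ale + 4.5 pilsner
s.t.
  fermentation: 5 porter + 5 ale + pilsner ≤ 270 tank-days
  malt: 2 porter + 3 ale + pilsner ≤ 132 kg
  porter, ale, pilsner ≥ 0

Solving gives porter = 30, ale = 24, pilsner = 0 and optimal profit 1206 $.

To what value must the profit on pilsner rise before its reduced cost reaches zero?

At the optimum: fermentation uses 270 of 270 (binding); malt uses 132 of 132 (binding).
From A_Bᵀ y = c: 5·y_fermentation + 2·y_malt = 21; 5·y_fermentation + 3·y_malt = 24.
→ y_fermentation = 3 and y_malt = 3.
pilsner enters the basis when its profit ≥ yᵀa₃ = 3·1 + 3·1 = 6.

6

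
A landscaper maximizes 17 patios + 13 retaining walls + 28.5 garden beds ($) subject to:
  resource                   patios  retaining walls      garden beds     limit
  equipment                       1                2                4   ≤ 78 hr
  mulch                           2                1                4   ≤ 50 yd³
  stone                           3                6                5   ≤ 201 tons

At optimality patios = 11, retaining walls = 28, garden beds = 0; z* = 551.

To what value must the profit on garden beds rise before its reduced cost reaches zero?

At the optimum: equipment uses 67 of 78 (slack = 11); mulch uses 50 of 50 (binding); stone uses 201 of 201 (binding).
By complementary slackness, y = 0 for the non-binding constraint.
From A_Bᵀ y = c: 2·y_mulch + 3·y_stone = 17; 1·y_mulch + 6·y_stone = 13.
This yields shadow prices y_mulch = 7, y_stone = 1.
garden beds enters the basis when its profit ≥ yᵀa₃ = 7·4 + 1·5 = 33.

33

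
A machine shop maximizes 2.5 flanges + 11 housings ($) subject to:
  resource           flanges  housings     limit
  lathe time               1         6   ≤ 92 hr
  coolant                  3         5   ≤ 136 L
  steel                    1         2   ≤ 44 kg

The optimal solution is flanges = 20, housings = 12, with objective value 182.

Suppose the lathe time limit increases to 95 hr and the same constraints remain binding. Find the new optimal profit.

186.5

Binding: lathe time and steel. Non-binding: coolant (16 unused).
Since coolant is not tight, its dual is 0.
The binding rows give the dual system: 1·y_lathe time + 1·y_steel = 2.5 and 6·y_lathe time + 2·y_steel = 11.
→ y_lathe time = 1.5 and y_steel = 1.
Δz = y_lathe time·Δb = 1.5 × (3) = 4.5, so new z* = 182 + 4.5 = 186.5.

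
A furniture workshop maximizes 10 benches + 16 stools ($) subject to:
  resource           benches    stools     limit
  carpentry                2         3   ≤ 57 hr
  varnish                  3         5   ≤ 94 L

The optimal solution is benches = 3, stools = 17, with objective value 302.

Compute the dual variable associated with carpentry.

2

At the optimum: carpentry uses 57 of 57 (binding); varnish uses 94 of 94 (binding).
Dual feasibility on the basic columns requires 2·y_carpentry + 3·y_varnish = 10, 3·y_carpentry + 5·y_varnish = 16.
→ y_carpentry = 2 and y_varnish = 2.
Shadow price of carpentry = 2.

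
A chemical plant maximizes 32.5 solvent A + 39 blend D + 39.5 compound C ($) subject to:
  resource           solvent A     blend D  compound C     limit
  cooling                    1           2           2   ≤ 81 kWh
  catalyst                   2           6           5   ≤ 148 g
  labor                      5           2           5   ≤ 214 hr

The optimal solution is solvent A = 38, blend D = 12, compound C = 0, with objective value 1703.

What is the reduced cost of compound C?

-8

Check each constraint at x*: cooling 62/81 (slack 19); catalyst 148/148 (tight); labor 214/214 (tight).
Slack constraints have shadow price 0 (complementary slackness).
Dual feasibility on the basic columns requires 2·y_catalyst + 5·y_labor = 32.5, 6·y_catalyst + 2·y_labor = 39.
This yields shadow prices y_catalyst = 5, y_labor = 4.5.
Reduced cost of compound C: c₃ − yᵀa₃ = 39.5 − (5·5 + 4.5·5) = 39.5 − 47.5 = -8.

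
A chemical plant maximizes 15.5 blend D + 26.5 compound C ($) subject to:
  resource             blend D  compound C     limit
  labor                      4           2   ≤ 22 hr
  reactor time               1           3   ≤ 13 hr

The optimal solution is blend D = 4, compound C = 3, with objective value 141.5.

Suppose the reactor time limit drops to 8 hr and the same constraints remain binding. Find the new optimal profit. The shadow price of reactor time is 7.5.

104

Δb = -5, so new z* = 141.5 + (7.5)·(-5) = 141.5 − 37.5 = 104.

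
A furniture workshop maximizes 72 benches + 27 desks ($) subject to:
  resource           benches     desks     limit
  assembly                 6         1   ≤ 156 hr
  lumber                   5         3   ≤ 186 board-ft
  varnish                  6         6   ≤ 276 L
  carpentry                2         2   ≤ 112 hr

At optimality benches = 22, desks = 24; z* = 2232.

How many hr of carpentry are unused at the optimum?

20

carpentry used = 2·22 + 2·24 = 92; slack = 112 − 92 = 20.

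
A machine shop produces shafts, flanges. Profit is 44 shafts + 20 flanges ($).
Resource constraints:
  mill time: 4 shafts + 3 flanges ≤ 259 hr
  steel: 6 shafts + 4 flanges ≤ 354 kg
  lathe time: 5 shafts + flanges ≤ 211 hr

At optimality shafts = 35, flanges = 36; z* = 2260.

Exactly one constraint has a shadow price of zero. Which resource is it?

mill time

mill time: 248/259 (slack 11)
steel: 354/354 (binding)
lathe time: 211/211 (binding)
By complementary slackness, a constraint with positive slack has shadow price 0 → mill time.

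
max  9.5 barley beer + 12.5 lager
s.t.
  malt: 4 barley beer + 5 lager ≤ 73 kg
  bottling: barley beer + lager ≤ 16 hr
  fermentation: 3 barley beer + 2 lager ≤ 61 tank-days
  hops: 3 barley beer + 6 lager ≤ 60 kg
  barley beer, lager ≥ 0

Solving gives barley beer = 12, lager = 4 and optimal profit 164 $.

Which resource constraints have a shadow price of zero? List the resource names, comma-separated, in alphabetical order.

malt: 68/73 (slack 5)
bottling: 16/16 (binding)
fermentation: 44/61 (slack 17)
hops: 60/60 (binding)
By complementary slackness, a constraint with positive slack has shadow price 0 → fermentation, malt.

fermentation, malt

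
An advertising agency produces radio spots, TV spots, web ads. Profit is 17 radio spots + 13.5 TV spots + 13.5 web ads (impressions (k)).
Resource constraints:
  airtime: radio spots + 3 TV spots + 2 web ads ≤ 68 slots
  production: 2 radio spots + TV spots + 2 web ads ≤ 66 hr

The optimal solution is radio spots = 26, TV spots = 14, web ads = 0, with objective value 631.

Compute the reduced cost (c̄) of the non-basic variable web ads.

At the optimum: airtime uses 68 of 68 (binding); production uses 66 of 66 (binding).
The binding rows give the dual system: 1·y_airtime + 2·y_production = 17 and 3·y_airtime + 1·y_production = 13.5.
Solving: y_airtime = 2, y_production = 7.5.
Reduced cost of web ads: c₃ − yᵀa₃ = 13.5 − (2·2 + 7.5·2) = 13.5 − 19 = -5.5.

-5.5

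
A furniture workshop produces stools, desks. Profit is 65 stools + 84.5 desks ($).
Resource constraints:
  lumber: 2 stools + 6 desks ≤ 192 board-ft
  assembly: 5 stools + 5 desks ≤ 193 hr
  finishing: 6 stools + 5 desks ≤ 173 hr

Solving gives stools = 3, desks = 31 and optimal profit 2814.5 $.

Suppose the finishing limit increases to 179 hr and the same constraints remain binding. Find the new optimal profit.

Check each constraint at x*: lumber 192/192 (tight); assembly 170/193 (slack 23); finishing 173/173 (tight).
Since assembly is not tight, its dual is 0.
Dual feasibility on the basic columns requires 2·y_lumber + 6·y_finishing = 65, 6·y_lumber + 5·y_finishing = 84.5.
This yields shadow prices y_lumber = 7, y_finishing = 8.5.
Δz = y_finishing·Δb = 8.5 × (6) = 51, so new z* = 2814.5 + 51 = 2865.5.

2865.5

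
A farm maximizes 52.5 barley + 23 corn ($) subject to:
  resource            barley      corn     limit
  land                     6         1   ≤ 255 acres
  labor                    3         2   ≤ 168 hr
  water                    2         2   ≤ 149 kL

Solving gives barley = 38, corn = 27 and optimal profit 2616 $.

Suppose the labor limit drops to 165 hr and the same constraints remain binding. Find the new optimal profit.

Binding: land and labor. Non-binding: water (19 unused).
Slack constraints have shadow price 0 (complementary slackness).
Dual feasibility on the basic columns requires 6·y_land + 3·y_labor = 52.5, 1·y_land + 2·y_labor = 23.
→ y_land = 4 and y_labor = 9.5.
Δz = y_labor·Δb = 9.5 × (-3) = -28.5, so new z* = 2616 − 28.5 = 2587.5.

2587.5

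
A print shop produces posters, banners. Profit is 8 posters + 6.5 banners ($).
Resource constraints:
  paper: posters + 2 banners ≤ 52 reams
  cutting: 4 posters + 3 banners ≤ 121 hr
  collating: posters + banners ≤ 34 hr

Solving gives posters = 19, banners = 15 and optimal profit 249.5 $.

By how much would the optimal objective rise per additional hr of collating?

2

Binding: cutting and collating. Non-binding: paper (3 unused).
Slack constraints have shadow price 0 (complementary slackness).
The binding rows give the dual system: 4·y_cutting + 1·y_collating = 8 and 3·y_cutting + 1·y_collating = 6.5.
This yields shadow prices y_cutting = 1.5, y_collating = 2.
Shadow price of collating = 2.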